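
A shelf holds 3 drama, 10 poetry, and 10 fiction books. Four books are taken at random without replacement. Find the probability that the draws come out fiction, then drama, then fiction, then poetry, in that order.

45/3542

Each draw changes the counts, so multiply the conditional probabilities along the sequence:
P = 10/23 × 3/22 × 9/21 × 10/20 = 2700/212520 = 45/3542.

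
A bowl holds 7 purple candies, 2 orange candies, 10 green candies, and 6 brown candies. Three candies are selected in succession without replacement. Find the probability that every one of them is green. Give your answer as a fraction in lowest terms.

6/115

P = 10/25 × 9/24 × 8/23 = 720/13800 = 6/115.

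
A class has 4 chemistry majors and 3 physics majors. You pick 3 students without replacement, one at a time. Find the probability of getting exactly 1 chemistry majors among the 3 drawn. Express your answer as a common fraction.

One ordering (a chemistry major drawn first) has probability 4/7 × 3/6 × 2/5 = 24/210 = 4/35.
There are C(3,1) = 3 such orderings, each equally likely, so P = 3 × 4/35 = 12/35.

12/35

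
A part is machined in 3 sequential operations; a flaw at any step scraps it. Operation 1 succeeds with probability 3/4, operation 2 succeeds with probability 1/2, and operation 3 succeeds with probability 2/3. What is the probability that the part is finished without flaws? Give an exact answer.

1/4

Each stage is reached only if all earlier stages succeed, so
P = 3/4 × 1/2 × 2/3 = 6/24 = 1/4.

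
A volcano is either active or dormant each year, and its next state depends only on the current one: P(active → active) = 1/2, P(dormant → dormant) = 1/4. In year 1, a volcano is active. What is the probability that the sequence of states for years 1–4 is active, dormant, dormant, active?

3/32

Year 1 is given. For each transition, use the conditional probability from the current state:
P(dormant | active) = 1/2; P(dormant | dormant) = 1/4; P(active | dormant) = 3/4.
P = 1/2 × 1/4 × 3/4 = 3/32.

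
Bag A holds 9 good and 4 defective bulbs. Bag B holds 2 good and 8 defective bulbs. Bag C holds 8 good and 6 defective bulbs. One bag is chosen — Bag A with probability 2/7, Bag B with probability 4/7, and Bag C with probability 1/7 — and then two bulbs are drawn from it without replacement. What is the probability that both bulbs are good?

From Bag A: P(both good) = (9/13)(8/12) = 6/13.
From Bag B: P(both good) = (2/10)(1/9) = 1/45.
From Bag C: P(both good) = (8/14)(7/13) = 4/13.
Total probability = (2/7)(6/13) + (4/7)(1/45) + (1/7)(4/13) = 772/4095.

772/4095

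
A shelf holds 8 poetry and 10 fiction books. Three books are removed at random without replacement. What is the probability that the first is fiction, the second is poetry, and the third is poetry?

35/306

Multiply the probability of each draw given the previous ones:
P = 10/18 × 8/17 × 7/16 = 560/4896 = 35/306.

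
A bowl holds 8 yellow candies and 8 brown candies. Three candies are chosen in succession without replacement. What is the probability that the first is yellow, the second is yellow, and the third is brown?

2/15

Chain rule:
P = 8/16 × 7/15 × 8/14 = 448/3360 = 2/15.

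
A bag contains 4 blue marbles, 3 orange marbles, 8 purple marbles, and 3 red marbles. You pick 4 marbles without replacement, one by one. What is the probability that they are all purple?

7/306

P(every draw is purple) = 8/18 × 7/17 × 6/16 × 5/15 = 1680/73440 = 7/306.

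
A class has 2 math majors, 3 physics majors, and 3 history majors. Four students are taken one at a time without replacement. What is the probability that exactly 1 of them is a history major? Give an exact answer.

One ordering (a history major drawn first) has probability 3/8 × 5/7 × 4/6 × 3/5 = 180/1680 = 3/28.
There are C(4,1) = 4 such orderings, each equally likely, so P = 4 × 3/28 = 3/7.

3/7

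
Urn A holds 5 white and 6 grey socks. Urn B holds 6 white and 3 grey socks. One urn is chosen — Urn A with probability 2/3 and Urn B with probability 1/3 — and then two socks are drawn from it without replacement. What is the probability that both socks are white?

103/396

From Urn A: P(both white) = (5/11)(4/10) = 2/11.
From Urn B: P(both white) = (6/9)(5/8) = 5/12.
Total probability = (2/3)(2/11) + (1/3)(5/12) = 103/396.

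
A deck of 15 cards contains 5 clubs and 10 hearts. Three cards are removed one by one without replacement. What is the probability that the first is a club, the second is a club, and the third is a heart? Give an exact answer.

20/273

Multiply the probability of each draw given the previous ones:
P = 5/15 × 4/14 × 10/13 = 200/2730 = 20/273.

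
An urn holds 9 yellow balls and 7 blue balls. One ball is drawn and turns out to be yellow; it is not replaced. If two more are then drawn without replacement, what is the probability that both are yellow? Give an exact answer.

4/15

With the first ball removed, 8 yellow remain out of 15.
P = 8/15 × 7/14 = 56/210 = 4/15.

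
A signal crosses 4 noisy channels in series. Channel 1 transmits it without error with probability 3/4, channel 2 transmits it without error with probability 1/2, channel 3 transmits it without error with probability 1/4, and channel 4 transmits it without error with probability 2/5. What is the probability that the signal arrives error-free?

Each stage is reached only if all earlier stages succeed, so
P = 3/4 × 1/2 × 1/4 × 2/5 = 6/160 = 3/80.

3/80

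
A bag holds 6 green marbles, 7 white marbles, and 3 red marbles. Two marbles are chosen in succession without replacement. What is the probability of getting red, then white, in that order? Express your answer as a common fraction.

7/80

Each draw changes the counts, so multiply the conditional probabilities along the sequence:
P = 3/16 × 7/15 = 21/240 = 7/80.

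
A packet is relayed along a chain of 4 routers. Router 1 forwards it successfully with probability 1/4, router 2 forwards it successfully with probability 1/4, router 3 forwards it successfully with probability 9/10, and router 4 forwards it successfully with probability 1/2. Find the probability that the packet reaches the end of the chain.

The events are sequential, so multiply the conditional probabilities:
P = 1/4 × 1/4 × 9/10 × 1/2 = 9/320.

9/320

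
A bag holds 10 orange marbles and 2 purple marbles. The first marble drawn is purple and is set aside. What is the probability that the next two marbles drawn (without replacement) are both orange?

After the first draw, 10 of the remaining 11 marbles are orange.
P = 10/11 × 9/10 = 90/110 = 9/11.

9/11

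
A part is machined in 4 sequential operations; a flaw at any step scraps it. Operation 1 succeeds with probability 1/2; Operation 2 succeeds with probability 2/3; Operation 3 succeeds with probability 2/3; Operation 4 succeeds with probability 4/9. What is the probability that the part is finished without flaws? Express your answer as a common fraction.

8/81

The events are sequential, so multiply the conditional probabilities:
P = 1/2 × 2/3 × 2/3 × 4/9 = 16/162 = 8/81.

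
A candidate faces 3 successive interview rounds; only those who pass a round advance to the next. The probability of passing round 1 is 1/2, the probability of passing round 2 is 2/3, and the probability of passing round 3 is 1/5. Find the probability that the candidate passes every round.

Each stage is reached only if all earlier stages succeed, so
P = 1/2 × 2/3 × 1/5 = 2/30 = 1/15.

1/15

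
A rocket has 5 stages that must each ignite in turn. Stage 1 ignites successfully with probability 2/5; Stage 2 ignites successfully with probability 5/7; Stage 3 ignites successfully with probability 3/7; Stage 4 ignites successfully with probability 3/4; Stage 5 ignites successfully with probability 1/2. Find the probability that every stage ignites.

9/196

Each stage is reached only if all earlier stages succeed, so
P = 2/5 × 5/7 × 3/7 × 3/4 × 1/2 = 90/1960 = 9/196.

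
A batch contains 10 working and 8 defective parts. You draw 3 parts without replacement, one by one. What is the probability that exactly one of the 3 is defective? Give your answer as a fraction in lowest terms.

15/34

One ordering (defective drawn first) has probability 8/18 × 10/17 × 9/16 = 720/4896 = 5/34.
There are C(3,1) = 3 such orderings, each equally likely, so P = 3 × 5/34 = 15/34.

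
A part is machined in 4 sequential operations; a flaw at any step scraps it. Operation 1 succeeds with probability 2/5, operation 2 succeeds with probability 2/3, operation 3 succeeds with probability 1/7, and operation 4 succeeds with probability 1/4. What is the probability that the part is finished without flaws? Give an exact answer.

Multiplying along the chain,
P = 2/5 × 2/3 × 1/7 × 1/4 = 4/420 = 1/105.

1/105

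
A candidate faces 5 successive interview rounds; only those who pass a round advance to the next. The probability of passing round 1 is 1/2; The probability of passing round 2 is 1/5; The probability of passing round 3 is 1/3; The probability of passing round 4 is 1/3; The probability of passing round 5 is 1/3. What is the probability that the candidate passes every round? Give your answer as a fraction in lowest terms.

1/270

Multiplying along the chain,
P = 1/2 × 1/5 × 1/3 × 1/3 × 1/3 = 1/270.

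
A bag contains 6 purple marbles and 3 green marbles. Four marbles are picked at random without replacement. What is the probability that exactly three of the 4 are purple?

10/21

One ordering (purple drawn first) has probability 6/9 × 5/8 × 4/7 × 3/6 = 360/3024 = 5/42.
There are C(4,3) = 4 such orderings, each equally likely, so P = 4 × 5/42 = 10/21.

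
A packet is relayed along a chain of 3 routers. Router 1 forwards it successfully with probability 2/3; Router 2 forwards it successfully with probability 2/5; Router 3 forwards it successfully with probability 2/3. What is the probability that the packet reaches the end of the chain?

Multiplying along the chain,
P = 2/3 × 2/5 × 2/3 = 8/45.

8/45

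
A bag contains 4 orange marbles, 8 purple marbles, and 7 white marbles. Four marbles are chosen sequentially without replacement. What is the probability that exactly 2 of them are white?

One ordering (white drawn first) has probability 7/19 × 6/18 × 12/17 × 11/16 = 5544/93024 = 77/1292.
There are C(4,2) = 6 such orderings, each equally likely, so P = 6 × 77/1292 = 231/646.

231/646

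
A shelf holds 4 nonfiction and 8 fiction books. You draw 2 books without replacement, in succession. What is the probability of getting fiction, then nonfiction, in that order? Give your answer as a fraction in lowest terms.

8/33

Each draw changes the counts, so multiply the conditional probabilities along the sequence:
P = 8/12 × 4/11 = 32/132 = 8/33.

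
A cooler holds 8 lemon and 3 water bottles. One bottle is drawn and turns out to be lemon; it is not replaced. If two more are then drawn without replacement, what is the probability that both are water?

With the first bottle removed, 3 water remain out of 10.
P = 3/10 × 2/9 = 6/90 = 1/15.

1/15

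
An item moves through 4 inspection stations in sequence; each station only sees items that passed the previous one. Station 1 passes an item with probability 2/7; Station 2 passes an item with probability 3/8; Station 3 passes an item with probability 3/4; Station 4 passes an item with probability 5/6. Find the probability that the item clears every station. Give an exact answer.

Multiplying along the chain,
P = 2/7 × 3/8 × 3/4 × 5/6 = 90/1344 = 15/224.

15/224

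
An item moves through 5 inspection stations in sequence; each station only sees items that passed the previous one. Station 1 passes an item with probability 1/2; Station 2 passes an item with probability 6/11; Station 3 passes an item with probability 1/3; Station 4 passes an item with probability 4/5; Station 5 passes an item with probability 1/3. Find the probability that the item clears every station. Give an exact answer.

4/165

Each stage is reached only if all earlier stages succeed, so
P = 1/2 × 6/11 × 1/3 × 4/5 × 1/3 = 24/990 = 4/165.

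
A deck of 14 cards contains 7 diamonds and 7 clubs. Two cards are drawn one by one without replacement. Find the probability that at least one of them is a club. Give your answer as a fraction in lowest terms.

10/13

P(no clubs) = 7/14 × 6/13 = 42/182 = 3/13.
P(at least one) = 1 − 3/13 = 10/13.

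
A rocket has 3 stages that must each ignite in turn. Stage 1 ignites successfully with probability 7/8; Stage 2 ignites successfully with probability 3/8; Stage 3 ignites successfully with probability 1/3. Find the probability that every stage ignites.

7/64

Multiplying along the chain,
P = 7/8 × 3/8 × 1/3 = 21/192 = 7/64.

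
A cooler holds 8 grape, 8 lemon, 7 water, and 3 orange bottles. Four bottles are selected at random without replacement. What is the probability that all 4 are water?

7/2990

P(all water) = 7/26 × 6/25 × 5/24 × 4/23 = 840/358800 = 7/2990.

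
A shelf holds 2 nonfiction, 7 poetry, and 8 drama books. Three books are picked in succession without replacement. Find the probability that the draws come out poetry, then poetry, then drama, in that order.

7/85

Each draw changes the counts, so multiply the conditional probabilities along the sequence:
P = 7/17 × 6/16 × 8/15 = 336/4080 = 7/85.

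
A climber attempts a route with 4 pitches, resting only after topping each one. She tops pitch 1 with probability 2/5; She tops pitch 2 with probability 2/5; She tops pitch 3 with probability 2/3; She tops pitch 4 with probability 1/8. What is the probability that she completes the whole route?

1/75

Multiplying along the chain,
P = 2/5 × 2/5 × 2/3 × 1/8 = 8/600 = 1/75.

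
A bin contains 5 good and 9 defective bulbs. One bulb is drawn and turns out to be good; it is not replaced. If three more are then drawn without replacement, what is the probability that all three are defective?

42/143

After the first draw, 9 of the remaining 13 bulbs are defective.
P = 9/13 × 8/12 × 7/11 = 504/1716 = 42/143.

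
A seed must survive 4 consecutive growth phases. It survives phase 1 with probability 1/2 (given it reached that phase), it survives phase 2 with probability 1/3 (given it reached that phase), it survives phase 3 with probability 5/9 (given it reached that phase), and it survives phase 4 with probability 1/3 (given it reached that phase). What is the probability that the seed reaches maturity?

Each stage is reached only if all earlier stages succeed, so
P = 1/2 × 1/3 × 5/9 × 1/3 = 5/162.

5/162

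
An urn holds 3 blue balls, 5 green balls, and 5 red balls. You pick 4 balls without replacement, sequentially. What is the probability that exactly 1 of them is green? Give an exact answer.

56/143

One ordering (green drawn first) has probability 5/13 × 8/12 × 7/11 × 6/10 = 1680/17160 = 14/143.
There are C(4,1) = 4 such orderings, each equally likely, so P = 4 × 14/143 = 56/143.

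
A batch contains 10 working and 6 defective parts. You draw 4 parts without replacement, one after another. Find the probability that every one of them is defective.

P(every draw is defective) = 6/16 × 5/15 × 4/14 × 3/13 = 360/43680 = 3/364.

3/364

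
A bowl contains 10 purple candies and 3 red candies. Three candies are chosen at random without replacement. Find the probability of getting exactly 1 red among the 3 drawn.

One ordering (red drawn first) has probability 3/13 × 10/12 × 9/11 = 270/1716 = 45/286.
There are C(3,1) = 3 such orderings, each equally likely, so P = 3 × 45/286 = 135/286.

135/286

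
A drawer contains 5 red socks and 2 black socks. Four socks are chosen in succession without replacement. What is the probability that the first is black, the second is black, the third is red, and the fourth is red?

Chain rule:
P = 2/7 × 1/6 × 5/5 × 4/4 = 40/840 = 1/21.

1/21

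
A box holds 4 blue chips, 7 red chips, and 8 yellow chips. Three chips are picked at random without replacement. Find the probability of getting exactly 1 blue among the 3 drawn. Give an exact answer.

One ordering (blue drawn first) has probability 4/19 × 15/18 × 14/17 = 840/5814 = 140/969.
There are C(3,1) = 3 such orderings, each equally likely, so P = 3 × 140/969 = 140/323.

140/323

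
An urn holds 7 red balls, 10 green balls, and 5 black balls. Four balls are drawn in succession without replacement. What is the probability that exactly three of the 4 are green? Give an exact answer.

One ordering (green drawn first) has probability 10/22 × 9/21 × 8/20 × 12/19 = 8640/175560 = 72/1463.
There are C(4,3) = 4 such orderings, each equally likely, so P = 4 × 72/1463 = 288/1463.

288/1463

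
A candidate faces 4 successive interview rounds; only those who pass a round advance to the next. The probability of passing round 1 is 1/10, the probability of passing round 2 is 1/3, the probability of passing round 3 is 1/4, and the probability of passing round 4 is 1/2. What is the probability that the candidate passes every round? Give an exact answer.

1/240

The events are sequential, so multiply the conditional probabilities:
P = 1/10 × 1/3 × 1/4 × 1/2 = 1/240.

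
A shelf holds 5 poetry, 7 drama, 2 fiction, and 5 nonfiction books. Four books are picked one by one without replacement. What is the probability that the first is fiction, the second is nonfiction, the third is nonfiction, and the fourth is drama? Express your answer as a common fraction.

35/11628

Multiply the probability of each draw given the previous ones:
P = 2/19 × 5/18 × 4/17 × 7/16 = 280/93024 = 35/11628.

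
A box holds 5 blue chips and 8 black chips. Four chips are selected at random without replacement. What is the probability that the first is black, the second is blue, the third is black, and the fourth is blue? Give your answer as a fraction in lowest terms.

Chain rule:
P = 8/13 × 5/12 × 7/11 × 4/10 = 1120/17160 = 28/429.

28/429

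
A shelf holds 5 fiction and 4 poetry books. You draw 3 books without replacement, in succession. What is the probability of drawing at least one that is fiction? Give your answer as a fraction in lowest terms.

20/21

P(no fiction) = 4/9 × 3/8 × 2/7 = 24/504 = 1/21.
P(at least one) = 1 − 1/21 = 20/21.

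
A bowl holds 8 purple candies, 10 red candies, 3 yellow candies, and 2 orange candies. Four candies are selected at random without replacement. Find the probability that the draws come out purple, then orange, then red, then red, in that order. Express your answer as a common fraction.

Multiply the probability of each draw given the previous ones:
P = 8/23 × 2/22 × 10/21 × 9/20 = 1440/212520 = 12/1771.

12/1771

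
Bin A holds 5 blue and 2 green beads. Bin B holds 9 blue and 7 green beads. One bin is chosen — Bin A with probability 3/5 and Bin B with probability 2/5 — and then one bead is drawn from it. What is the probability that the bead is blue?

183/280

From Bin A: P(blue) = 5/7.
From Bin B: P(blue) = 9/16.
Total probability = (3/5)(5/7) + (2/5)(9/16) = 183/280.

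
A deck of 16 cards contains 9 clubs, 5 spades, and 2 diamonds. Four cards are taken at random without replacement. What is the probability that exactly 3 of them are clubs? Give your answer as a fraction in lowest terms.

One ordering (clubs drawn first) has probability 9/16 × 8/15 × 7/14 × 7/13 = 3528/43680 = 21/260.
There are C(4,3) = 4 such orderings, each equally likely, so P = 4 × 21/260 = 21/65.

21/65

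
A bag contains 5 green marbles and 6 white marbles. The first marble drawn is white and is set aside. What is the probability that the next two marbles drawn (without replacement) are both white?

2/9

With the first marble removed, 5 white remain out of 10.
P = 5/10 × 4/9 = 20/90 = 2/9.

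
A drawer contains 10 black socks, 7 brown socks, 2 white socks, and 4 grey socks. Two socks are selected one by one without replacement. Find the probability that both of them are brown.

P = 7/23 × 6/22 = 42/506 = 21/253.

21/253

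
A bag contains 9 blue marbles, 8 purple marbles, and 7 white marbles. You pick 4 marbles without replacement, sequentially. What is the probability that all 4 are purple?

P = 8/24 × 7/23 × 6/22 × 5/21 = 1680/255024 = 5/759.

5/759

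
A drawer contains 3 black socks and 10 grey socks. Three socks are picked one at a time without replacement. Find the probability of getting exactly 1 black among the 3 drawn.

135/286

One ordering (black drawn first) has probability 3/13 × 10/12 × 9/11 = 270/1716 = 45/286.
There are C(3,1) = 3 such orderings, each equally likely, so P = 3 × 45/286 = 135/286.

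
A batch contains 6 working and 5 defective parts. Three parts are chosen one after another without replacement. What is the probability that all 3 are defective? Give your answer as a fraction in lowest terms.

2/33

P(all defective) = 5/11 × 4/10 × 3/9 = 60/990 = 2/33.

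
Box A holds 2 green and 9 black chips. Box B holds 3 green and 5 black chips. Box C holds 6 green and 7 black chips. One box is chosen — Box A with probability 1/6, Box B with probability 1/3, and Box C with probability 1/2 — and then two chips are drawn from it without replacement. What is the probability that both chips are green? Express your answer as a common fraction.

4051/30030

From Box A: P(both green) = (2/11)(1/10) = 1/55.
From Box B: P(both green) = (3/8)(2/7) = 3/28.
From Box C: P(both green) = (6/13)(5/12) = 5/26.
Total probability = (1/6)(1/55) + (1/3)(3/28) + (1/2)(5/26) = 4051/30030.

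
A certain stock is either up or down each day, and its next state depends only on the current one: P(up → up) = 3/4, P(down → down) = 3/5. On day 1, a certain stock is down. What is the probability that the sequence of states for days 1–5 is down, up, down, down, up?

3/125

Day 1 is given. For each transition, use the conditional probability from the current state:
P(up | down) = 2/5; P(down | up) = 1/4; P(down | down) = 3/5; P(up | down) = 2/5.
P = 2/5 × 1/4 × 3/5 × 2/5 = 12/500 = 3/125.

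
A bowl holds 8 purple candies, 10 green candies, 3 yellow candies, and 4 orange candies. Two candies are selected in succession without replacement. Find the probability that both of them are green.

P = 10/25 × 9/24 = 90/600 = 3/20.

3/20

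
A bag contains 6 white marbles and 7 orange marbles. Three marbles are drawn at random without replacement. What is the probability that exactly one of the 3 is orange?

105/286

One ordering (orange drawn first) has probability 7/13 × 6/12 × 5/11 = 210/1716 = 35/286.
There are C(3,1) = 3 such orderings, each equally likely, so P = 3 × 35/286 = 105/286.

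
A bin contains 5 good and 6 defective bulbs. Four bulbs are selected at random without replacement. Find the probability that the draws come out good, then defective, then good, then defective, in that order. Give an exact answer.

Multiply the probability of each draw given the previous ones:
P = 5/11 × 6/10 × 4/9 × 5/8 = 600/7920 = 5/66.

5/66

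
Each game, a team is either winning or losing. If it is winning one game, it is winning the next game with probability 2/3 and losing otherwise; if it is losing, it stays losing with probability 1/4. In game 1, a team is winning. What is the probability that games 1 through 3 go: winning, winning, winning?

4/9

Game 1 is given. For each transition, use the conditional probability from the current state:
P(winning | winning) = 2/3; P(winning | winning) = 2/3.
P = 2/3 × 2/3 = 4/9.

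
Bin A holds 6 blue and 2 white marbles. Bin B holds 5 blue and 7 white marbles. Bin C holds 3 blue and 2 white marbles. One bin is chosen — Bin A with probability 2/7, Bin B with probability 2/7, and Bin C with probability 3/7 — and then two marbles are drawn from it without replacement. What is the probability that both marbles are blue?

From Bin A: P(both blue) = (6/8)(5/7) = 15/28.
From Bin B: P(both blue) = (5/12)(4/11) = 5/33.
From Bin C: P(both blue) = (3/5)(2/4) = 3/10.
Total probability = (2/7)(15/28) + (2/7)(5/33) + (3/7)(3/10) = 2627/8085.

2627/8085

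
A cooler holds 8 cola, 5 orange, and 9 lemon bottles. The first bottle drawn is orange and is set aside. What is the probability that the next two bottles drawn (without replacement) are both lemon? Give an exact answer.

With the first bottle removed, 9 lemon remain out of 21.
P = 9/21 × 8/20 = 72/420 = 6/35.

6/35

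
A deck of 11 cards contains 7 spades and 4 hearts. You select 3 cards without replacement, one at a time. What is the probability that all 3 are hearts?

P = 4/11 × 3/10 × 2/9 = 24/990 = 4/165.

4/165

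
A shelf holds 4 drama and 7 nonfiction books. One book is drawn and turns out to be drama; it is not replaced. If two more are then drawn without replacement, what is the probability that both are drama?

After the first draw, 3 of the remaining 10 books are drama.
P = 3/10 × 2/9 = 6/90 = 1/15.

1/15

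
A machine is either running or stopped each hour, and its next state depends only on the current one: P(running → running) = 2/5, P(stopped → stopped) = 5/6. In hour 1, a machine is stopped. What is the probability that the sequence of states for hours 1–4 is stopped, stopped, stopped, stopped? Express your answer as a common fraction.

Hour 1 is given. For each transition, use the conditional probability from the current state:
P(stopped | stopped) = 5/6; P(stopped | stopped) = 5/6; P(stopped | stopped) = 5/6.
P = 5/6 × 5/6 × 5/6 = 125/216.

125/216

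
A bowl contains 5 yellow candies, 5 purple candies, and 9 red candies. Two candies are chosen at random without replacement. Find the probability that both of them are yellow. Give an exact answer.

P = 5/19 × 4/18 = 20/342 = 10/171.

10/171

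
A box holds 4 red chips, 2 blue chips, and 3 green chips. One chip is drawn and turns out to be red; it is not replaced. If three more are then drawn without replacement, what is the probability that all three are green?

With the first chip removed, 3 green remain out of 8.
P = 3/8 × 2/7 × 1/6 = 6/336 = 1/56.

1/56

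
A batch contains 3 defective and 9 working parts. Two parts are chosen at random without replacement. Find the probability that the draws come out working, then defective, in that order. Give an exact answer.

Each draw changes the counts, so multiply the conditional probabilities along the sequence:
P = 9/12 × 3/11 = 27/132 = 9/44.

9/44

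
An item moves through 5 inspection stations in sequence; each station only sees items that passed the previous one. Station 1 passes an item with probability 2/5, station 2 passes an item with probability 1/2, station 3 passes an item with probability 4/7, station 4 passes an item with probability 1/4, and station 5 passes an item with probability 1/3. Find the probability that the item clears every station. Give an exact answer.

1/105

Multiplying along the chain,
P = 2/5 × 1/2 × 4/7 × 1/4 × 1/3 = 8/840 = 1/105.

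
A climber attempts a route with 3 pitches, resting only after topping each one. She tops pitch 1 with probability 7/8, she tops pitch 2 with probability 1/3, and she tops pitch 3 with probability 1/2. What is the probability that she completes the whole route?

7/48

Multiplying along the chain,
P = 7/8 × 1/3 × 1/2 = 7/48.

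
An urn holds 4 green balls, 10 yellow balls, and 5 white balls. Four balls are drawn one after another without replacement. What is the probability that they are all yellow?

P = 10/19 × 9/18 × 8/17 × 7/16 = 5040/93024 = 35/646.

35/646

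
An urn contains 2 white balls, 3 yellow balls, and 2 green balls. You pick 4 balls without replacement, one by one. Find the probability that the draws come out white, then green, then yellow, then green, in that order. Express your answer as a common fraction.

1/70

Multiply the probability of each draw given the previous ones:
P = 2/7 × 2/6 × 3/5 × 1/4 = 12/840 = 1/70.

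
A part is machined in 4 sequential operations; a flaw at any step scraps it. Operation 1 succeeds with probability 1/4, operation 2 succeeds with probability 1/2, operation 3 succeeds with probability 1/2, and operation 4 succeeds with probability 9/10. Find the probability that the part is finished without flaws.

Multiplying along the chain,
P = 1/4 × 1/2 × 1/2 × 9/10 = 9/160.

9/160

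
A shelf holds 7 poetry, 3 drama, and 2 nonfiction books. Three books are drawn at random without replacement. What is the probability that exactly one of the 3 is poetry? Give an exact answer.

One ordering (poetry drawn first) has probability 7/12 × 5/11 × 4/10 = 140/1320 = 7/66.
There are C(3,1) = 3 such orderings, each equally likely, so P = 3 × 7/66 = 7/22.

7/22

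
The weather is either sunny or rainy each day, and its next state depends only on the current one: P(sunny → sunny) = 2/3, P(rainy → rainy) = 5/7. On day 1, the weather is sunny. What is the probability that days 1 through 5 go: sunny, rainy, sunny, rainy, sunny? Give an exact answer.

4/441

Day 1 is given. For each transition, use the conditional probability from the current state:
P(rainy | sunny) = 1/3; P(sunny | rainy) = 2/7; P(rainy | sunny) = 1/3; P(sunny | rainy) = 2/7.
P = 1/3 × 2/7 × 1/3 × 2/7 = 4/441.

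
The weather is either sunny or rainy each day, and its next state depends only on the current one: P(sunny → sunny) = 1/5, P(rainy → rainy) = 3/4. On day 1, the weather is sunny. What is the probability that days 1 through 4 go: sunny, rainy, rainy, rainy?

Day 1 is given. For each transition, use the conditional probability from the current state:
P(rainy | sunny) = 4/5; P(rainy | rainy) = 3/4; P(rainy | rainy) = 3/4.
P = 4/5 × 3/4 × 3/4 = 36/80 = 9/20.

9/20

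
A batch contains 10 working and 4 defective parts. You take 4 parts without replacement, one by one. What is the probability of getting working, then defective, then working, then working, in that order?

120/1001

Multiply the probability of each draw given the previous ones:
P = 10/14 × 4/13 × 9/12 × 8/11 = 2880/24024 = 120/1001.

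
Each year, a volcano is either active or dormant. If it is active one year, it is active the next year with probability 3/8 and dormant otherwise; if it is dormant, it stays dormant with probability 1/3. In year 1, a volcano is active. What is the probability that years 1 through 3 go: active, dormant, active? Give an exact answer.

Year 1 is given. For each transition, use the conditional probability from the current state:
P(dormant | active) = 5/8; P(active | dormant) = 2/3.
P = 5/8 × 2/3 = 10/24 = 5/12.

5/12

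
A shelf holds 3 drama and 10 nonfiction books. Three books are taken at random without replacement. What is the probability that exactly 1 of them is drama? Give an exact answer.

One ordering (drama drawn first) has probability 3/13 × 10/12 × 9/11 = 270/1716 = 45/286.
There are C(3,1) = 3 such orderings, each equally likely, so P = 3 × 45/286 = 135/286.

135/286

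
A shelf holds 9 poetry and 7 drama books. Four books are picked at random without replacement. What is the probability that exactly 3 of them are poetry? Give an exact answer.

21/65

One ordering (poetry drawn first) has probability 9/16 × 8/15 × 7/14 × 7/13 = 3528/43680 = 21/260.
There are C(4,3) = 4 such orderings, each equally likely, so P = 4 × 21/260 = 21/65.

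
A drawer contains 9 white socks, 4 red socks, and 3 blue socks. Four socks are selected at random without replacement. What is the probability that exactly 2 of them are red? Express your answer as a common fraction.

99/455

One ordering (red drawn first) has probability 4/16 × 3/15 × 12/14 × 11/13 = 1584/43680 = 33/910.
There are C(4,2) = 6 such orderings, each equally likely, so P = 6 × 33/910 = 99/455.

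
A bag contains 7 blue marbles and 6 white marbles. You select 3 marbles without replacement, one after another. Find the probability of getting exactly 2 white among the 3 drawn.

One ordering (white drawn first) has probability 6/13 × 5/12 × 7/11 = 210/1716 = 35/286.
There are C(3,2) = 3 such orderings, each equally likely, so P = 3 × 35/286 = 105/286.

105/286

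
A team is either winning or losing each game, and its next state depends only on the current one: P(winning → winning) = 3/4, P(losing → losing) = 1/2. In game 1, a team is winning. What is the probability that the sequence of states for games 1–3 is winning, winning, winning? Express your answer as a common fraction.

Game 1 is given. For each transition, use the conditional probability from the current state:
P(winning | winning) = 3/4; P(winning | winning) = 3/4.
P = 3/4 × 3/4 = 9/16.

9/16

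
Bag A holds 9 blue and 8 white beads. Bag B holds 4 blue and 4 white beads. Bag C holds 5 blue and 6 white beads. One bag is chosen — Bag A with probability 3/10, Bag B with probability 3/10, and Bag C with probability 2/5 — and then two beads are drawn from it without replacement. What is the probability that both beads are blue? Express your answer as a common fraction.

2833/13090

From Bag A: P(both blue) = (9/17)(8/16) = 9/34.
From Bag B: P(both blue) = (4/8)(3/7) = 3/14.
From Bag C: P(both blue) = (5/11)(4/10) = 2/11.
Total probability = (3/10)(9/34) + (3/10)(3/14) + (2/5)(2/11) = 2833/13090.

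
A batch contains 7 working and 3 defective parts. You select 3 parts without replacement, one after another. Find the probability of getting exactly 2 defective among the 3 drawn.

One ordering (defective drawn first) has probability 3/10 × 2/9 × 7/8 = 42/720 = 7/120.
There are C(3,2) = 3 such orderings, each equally likely, so P = 3 × 7/120 = 7/40.

7/40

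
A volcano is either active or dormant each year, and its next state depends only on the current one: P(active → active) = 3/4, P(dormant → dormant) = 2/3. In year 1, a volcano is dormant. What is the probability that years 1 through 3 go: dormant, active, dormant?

1/12

Year 1 is given. For each transition, use the conditional probability from the current state:
P(active | dormant) = 1/3; P(dormant | active) = 1/4.
P = 1/3 × 1/4 = 1/12.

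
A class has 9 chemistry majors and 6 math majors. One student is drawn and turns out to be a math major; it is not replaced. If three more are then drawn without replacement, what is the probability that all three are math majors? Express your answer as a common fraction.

After the first draw, 5 of the remaining 14 students are math majors.
P = 5/14 × 4/13 × 3/12 = 60/2184 = 5/182.

5/182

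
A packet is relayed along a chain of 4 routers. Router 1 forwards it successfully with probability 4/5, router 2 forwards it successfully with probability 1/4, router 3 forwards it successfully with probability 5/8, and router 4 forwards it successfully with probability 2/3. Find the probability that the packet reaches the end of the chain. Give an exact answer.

Each stage is reached only if all earlier stages succeed, so
P = 4/5 × 1/4 × 5/8 × 2/3 = 40/480 = 1/12.

1/12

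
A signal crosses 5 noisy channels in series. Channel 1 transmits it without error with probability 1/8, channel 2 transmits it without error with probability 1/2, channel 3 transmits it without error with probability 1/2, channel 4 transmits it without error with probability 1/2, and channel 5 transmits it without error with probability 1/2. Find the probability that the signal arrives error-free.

1/128

The events are sequential, so multiply the conditional probabilities:
P = 1/8 × 1/2 × 1/2 × 1/2 × 1/2 = 1/128.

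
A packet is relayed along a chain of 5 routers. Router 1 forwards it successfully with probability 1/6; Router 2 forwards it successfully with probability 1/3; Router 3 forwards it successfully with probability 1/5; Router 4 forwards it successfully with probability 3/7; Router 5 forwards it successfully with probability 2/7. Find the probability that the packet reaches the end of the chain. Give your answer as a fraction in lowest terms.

1/735

Multiplying along the chain,
P = 1/6 × 1/3 × 1/5 × 3/7 × 2/7 = 6/4410 = 1/735.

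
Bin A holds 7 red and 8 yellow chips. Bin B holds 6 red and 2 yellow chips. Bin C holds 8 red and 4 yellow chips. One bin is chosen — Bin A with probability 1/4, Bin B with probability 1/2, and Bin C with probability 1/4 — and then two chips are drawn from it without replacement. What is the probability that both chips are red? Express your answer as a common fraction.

3917/9240

From Bin A: P(both red) = (7/15)(6/14) = 1/5.
From Bin B: P(both red) = (6/8)(5/7) = 15/28.
From Bin C: P(both red) = (8/12)(7/11) = 14/33.
Total probability = (1/4)(1/5) + (1/2)(15/28) + (1/4)(14/33) = 3917/9240.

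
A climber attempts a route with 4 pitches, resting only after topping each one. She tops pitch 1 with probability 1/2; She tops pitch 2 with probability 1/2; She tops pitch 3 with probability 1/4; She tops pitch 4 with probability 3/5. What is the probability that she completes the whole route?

Each stage is reached only if all earlier stages succeed, so
P = 1/2 × 1/2 × 1/4 × 3/5 = 3/80.

3/80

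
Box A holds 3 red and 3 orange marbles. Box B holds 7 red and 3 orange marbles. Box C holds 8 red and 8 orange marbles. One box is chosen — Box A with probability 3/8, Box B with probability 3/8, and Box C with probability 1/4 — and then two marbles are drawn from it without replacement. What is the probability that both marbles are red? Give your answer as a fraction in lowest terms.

37/120

From Box A: P(both red) = (3/6)(2/5) = 1/5.
From Box B: P(both red) = (7/10)(6/9) = 7/15.
From Box C: P(both red) = (8/16)(7/15) = 7/30.
Total probability = (3/8)(1/5) + (3/8)(7/15) + (1/4)(7/30) = 37/120.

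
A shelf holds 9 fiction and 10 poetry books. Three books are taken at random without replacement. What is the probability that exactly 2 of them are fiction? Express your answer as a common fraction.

120/323

One ordering (fiction drawn first) has probability 9/19 × 8/18 × 10/17 = 720/5814 = 40/323.
There are C(3,2) = 3 such orderings, each equally likely, so P = 3 × 40/323 = 120/323.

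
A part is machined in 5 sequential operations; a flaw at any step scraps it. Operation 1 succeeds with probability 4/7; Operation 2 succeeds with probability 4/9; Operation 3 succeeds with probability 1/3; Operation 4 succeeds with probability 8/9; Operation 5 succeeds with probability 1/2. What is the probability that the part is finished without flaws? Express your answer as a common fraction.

64/1701

Multiplying along the chain,
P = 4/7 × 4/9 × 1/3 × 8/9 × 1/2 = 128/3402 = 64/1701.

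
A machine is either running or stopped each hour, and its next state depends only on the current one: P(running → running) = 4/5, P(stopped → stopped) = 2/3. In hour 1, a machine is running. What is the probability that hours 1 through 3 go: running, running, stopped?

4/25

Hour 1 is given. For each transition, use the conditional probability from the current state:
P(running | running) = 4/5; P(stopped | running) = 1/5.
P = 4/5 × 1/5 = 4/25.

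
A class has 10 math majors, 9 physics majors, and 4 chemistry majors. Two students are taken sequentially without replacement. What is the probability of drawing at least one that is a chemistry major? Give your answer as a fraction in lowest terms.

82/253

P(no chemistry majors) = 19/23 × 18/22 = 342/506 = 171/253.
P(at least one) = 1 − 171/253 = 82/253.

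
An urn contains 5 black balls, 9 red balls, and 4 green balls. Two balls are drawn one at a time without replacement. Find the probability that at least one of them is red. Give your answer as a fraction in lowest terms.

13/17

P(no red) = 9/18 × 8/17 = 72/306 = 4/17.
P(at least one) = 1 − 4/17 = 13/17.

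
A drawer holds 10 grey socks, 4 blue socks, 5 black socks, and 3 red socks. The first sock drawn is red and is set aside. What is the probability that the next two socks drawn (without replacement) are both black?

After the first draw, 5 of the remaining 21 socks are black.
P = 5/21 × 4/20 = 20/420 = 1/21.

1/21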